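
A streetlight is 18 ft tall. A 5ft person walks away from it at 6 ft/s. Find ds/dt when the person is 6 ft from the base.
30/13 ft/s

By similar triangles: 18/(x+s) = 5/s
Solving: s = 5x/13
ds/dt = 5/13 · dx/dt = 5/13 · 6 = 30/13 ft/s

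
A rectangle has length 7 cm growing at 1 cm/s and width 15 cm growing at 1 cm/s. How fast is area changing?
22 cm²/s

A = lw
dA/dt = w·dl/dt + l·dw/dt = 15·1 + 7·1 = 22 cm²/s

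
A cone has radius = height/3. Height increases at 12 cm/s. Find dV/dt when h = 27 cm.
972π cm³/s

V = (1/3)π(h/3)²h = πh³/27
dV/dt = πh²/9 · 12
At h = 27: dV/dt = 972π cm³/s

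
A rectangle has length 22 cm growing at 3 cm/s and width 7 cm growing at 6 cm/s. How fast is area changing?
153 cm²/s

A = lw
dA/dt = w·dl/dt + l·dw/dt = 7·3 + 22·6 = 153 cm²/s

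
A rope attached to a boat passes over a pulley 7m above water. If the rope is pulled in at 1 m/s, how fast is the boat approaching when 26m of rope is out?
26√627/627 ≈ 1.038 m/s

rope² = x² + 7²
x = √(26² - 7²) = √627
dx/dt = (rope/x) · d(rope)/dt = (26/√627) · (-1) = -26√627/627 m/s
The boat approaches at 26√627/627 ≈ 1.038 m/s.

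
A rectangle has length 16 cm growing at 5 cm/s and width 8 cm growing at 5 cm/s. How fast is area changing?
120 cm²/s

A = lw
dA/dt = w·dl/dt + l·dw/dt = 8·5 + 16·5 = 120 cm²/s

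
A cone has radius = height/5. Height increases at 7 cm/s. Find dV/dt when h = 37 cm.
9583π/25 cm³/s

V = (1/3)π(h/5)²h = πh³/75
dV/dt = πh²/25 · 7
At h = 37: dV/dt = 9583π/25 cm³/s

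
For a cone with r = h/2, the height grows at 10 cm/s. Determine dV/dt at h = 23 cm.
2645π/2 cm³/s

V = (1/3)π(h/2)²h = πh³/12
dV/dt = πh²/4 · 10
At h = 23: dV/dt = 2645π/2 cm³/s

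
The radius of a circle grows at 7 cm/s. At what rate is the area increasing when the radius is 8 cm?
112π cm²/s

A = πr²
dA/dt = 2πr · dr/dt = 2π(8)(7) = 112π cm²/s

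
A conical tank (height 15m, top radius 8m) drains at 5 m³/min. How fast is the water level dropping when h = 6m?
125/(256π) ≈ 0.1554 m/min

r/h = 8/15, so r = (8/15)h
V = (1/3)πr²h = (1/3)π((8/15)h)²h = (64/675)πh³
dV/dh = (64/225)πh²
dh/dt = (dV/dt)/(dV/dh) = -5/((64/225)π·6²) = -125/(256π) m/min
The level is dropping at 125/(256π) ≈ 0.1554 m/min.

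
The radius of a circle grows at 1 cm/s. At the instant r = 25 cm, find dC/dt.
2π cm/s

C = 2πr
dC/dt = 2π · dr/dt = 2π · 1 = 2π cm/s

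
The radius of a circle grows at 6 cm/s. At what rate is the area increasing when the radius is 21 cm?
252π cm²/s

A = πr²
dA/dt = 2πr · dr/dt = 2π(21)(6) = 252π cm²/s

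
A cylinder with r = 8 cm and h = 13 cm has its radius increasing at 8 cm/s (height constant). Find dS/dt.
464π cm²/s

S = 2πrh + 2πr² (lateral + bases)
dS/dt = (2πh + 4πr)·dr/dt = (2π·13 + 4π·8)·8
= 464π cm²/s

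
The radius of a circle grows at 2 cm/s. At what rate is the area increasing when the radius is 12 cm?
48π cm²/s

A = πr²
dA/dt = 2πr · dr/dt = 2π(12)(2) = 48π cm²/s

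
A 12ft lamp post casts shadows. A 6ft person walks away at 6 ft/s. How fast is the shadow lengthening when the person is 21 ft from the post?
6 ft/s

By similar triangles: 12/(x+s) = 6/s
Solving: s = 6x/6
ds/dt = 6/6 · dx/dt = 1 · 6 = 6 ft/s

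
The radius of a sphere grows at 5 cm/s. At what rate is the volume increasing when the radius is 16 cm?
5120π cm³/s

V = (4/3)πr³
dV/dt = dV/dr · dr/dt = 4πr² · 5
At r = 16: dV/dt = 5120π cm³/s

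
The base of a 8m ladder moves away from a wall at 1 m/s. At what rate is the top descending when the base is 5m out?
5√39/39 ≈ 0.8006 m/s

x² + y² = 8²
2x·dx/dt + 2y·dy/dt = 0
dy/dt = -x/y · dx/dt = -5/√39 · 1 = -5√39/39 m/s
The top is descending at 5√39/39 ≈ 0.8006 m/s.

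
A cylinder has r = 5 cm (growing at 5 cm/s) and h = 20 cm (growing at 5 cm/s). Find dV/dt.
1125π cm³/s

V = πr²h
dV/dt = 2πrh·dr/dt + πr²·dh/dt
= 2π(5)(20)(5) + π(5)²(5)
= 1125π cm³/s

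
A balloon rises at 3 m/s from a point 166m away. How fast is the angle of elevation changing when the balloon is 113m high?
0.01235 rad/s

tan(θ) = y/166
sec²(θ) · dθ/dt = (1/166) · dy/dt
dθ/dt = cos²(θ)/166 · 3 = 166/(166² + 113²) · 3
dθ/dt = 0.01235 rad/s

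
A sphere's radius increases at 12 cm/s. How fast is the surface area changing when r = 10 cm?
960π cm²/s

S = 4πr²
dS/dt = dS/dr · dr/dt = 8πr · 12
At r = 10: dS/dt = 960π cm²/s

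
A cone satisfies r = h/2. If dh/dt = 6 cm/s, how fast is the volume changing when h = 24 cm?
864π cm³/s

V = (1/3)π(h/2)²h = πh³/12
dV/dt = πh²/4 · 6
At h = 24: dV/dt = 864π cm³/s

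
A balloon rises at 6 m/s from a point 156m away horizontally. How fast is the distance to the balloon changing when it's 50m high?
150√6709/6709 ≈ 1.831 m/s

z² = 156² + y²
z = √(156² + 50²) = 2√6709
dz/dt = y/z · dy/dt = 50/(2√6709) · 6 = 150√6709/6709 ≈ 1.831 m/s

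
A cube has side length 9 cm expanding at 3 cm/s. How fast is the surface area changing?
324 cm²/s

A = 6s²
dA/dt = 12s · ds/dt = 12·9·3 = 324 cm²/s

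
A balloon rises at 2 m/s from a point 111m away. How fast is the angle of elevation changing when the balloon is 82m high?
0.011657 rad/s

tan(θ) = y/111
sec²(θ) · dθ/dt = (1/111) · dy/dt
dθ/dt = cos²(θ)/111 · 2 = 111/(111² + 82²) · 2
dθ/dt = 0.011657 rad/s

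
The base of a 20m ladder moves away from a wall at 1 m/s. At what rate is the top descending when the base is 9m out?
9√319/319 ≈ 0.5039 m/s

x² + y² = 20²
2x·dx/dt + 2y·dy/dt = 0
dy/dt = -x/y · dx/dt = -9/√319 · 1 = -9√319/319 m/s
The top is descending at 9√319/319 ≈ 0.5039 m/s.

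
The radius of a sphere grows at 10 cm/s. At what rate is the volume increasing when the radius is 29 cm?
33640π cm³/s

V = (4/3)πr³
dV/dt = dV/dr · dr/dt = 4πr² · 10
At r = 29: dV/dt = 33640π cm³/s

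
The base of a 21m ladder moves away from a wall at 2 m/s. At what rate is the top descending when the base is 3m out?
√3/6 ≈ 0.2887 m/s

x² + y² = 21²
2x·dx/dt + 2y·dy/dt = 0
dy/dt = -x/y · dx/dt = -3/(12√3) · 2 = -√3/6 m/s
The top is descending at √3/6 ≈ 0.2887 m/s.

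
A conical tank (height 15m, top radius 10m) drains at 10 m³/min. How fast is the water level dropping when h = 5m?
9/(10π) ≈ 0.2865 m/min

r/h = 10/15, so r = (2/3)h
V = (1/3)πr²h = (1/3)π((2/3)h)²h = (4/27)πh³
dV/dh = (4/9)πh²
dh/dt = (dV/dt)/(dV/dh) = -10/((4/9)π·5²) = -9/(10π) m/min
The level is dropping at 9/(10π) ≈ 0.2865 m/min.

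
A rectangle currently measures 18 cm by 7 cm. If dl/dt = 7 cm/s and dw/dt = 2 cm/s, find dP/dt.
18 cm/s

P = 2(l + w)
dP/dt = 2(dl/dt + dw/dt) = 2(7 + 2) = 18 cm/s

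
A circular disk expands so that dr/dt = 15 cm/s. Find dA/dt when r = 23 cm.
690π cm²/s

A = πr²
dA/dt = 2πr · dr/dt = 2π(23)(15) = 690π cm²/s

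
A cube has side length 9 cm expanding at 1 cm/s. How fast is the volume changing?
243 cm³/s

V = s³
dV/dt = 3s² · ds/dt = 3·9²·1 = 243 cm³/s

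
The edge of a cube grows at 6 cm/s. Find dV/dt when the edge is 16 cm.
4608 cm³/s

V = s³
dV/dt = 3s² · ds/dt = 3·16²·6 = 4608 cm³/s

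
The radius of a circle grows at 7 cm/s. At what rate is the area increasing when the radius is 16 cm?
224π cm²/s

A = πr²
dA/dt = 2πr · dr/dt = 2π(16)(7) = 224π cm²/s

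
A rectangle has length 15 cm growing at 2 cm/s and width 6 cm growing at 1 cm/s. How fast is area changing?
27 cm²/s

A = lw
dA/dt = w·dl/dt + l·dw/dt = 6·2 + 15·1 = 27 cm²/s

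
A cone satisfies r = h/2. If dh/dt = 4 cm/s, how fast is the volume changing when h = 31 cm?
961π cm³/s

V = (1/3)π(h/2)²h = πh³/12
dV/dt = πh²/4 · 4
At h = 31: dV/dt = 961π cm³/s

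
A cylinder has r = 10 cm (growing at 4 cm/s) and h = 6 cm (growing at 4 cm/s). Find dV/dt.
880π cm³/s

V = πr²h
dV/dt = 2πrh·dr/dt + πr²·dh/dt
= 2π(10)(6)(4) + π(10)²(4)
= 880π cm³/s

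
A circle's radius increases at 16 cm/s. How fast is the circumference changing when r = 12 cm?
32π cm/s

C = 2πr
dC/dt = 2π · dr/dt = 2π · 16 = 32π cm/s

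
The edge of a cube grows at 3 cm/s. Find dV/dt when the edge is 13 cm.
1521 cm³/s

V = s³
dV/dt = 3s² · ds/dt = 3·13²·3 = 1521 cm³/s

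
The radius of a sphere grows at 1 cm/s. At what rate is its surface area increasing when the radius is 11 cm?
88π cm²/s

S = 4πr²
dS/dt = dS/dr · dr/dt = 8πr · 1
At r = 11: dS/dt = 88π cm²/s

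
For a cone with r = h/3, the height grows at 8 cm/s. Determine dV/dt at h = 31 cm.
7688π/9 cm³/s

V = (1/3)π(h/3)²h = πh³/27
dV/dt = πh²/9 · 8
At h = 31: dV/dt = 7688π/9 cm³/s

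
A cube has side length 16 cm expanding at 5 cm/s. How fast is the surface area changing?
960 cm²/s

A = 6s²
dA/dt = 12s · ds/dt = 12·16·5 = 960 cm²/s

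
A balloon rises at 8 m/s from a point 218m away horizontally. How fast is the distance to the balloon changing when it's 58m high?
116√12722/6361 ≈ 2.057 m/s

z² = 218² + y²
z = √(218² + 58²) = 2√12722
dz/dt = y/z · dy/dt = 58/(2√12722) · 8 = 116√12722/6361 ≈ 2.057 m/s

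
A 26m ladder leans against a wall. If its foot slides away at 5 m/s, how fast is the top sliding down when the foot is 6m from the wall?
3√10/8 ≈ 1.186 m/s

x² + y² = 26²
2x·dx/dt + 2y·dy/dt = 0
dy/dt = -x/y · dx/dt = -6/(8√10) · 5 = -3√10/8 m/s
The top is descending at 3√10/8 ≈ 1.186 m/s.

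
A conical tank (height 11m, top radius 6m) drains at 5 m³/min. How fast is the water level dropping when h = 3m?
605/(324π) ≈ 0.5944 m/min

r/h = 6/11, so r = (6/11)h
V = (1/3)πr²h = (1/3)π((6/11)h)²h = (12/121)πh³
dV/dh = (36/121)πh²
dh/dt = (dV/dt)/(dV/dh) = -5/((36/121)π·3²) = -605/(324π) m/min
The level is dropping at 605/(324π) ≈ 0.5944 m/min.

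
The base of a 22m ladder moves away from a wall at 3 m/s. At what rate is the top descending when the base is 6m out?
9√7/28 ≈ 0.8504 m/s

x² + y² = 22²
2x·dx/dt + 2y·dy/dt = 0
dy/dt = -x/y · dx/dt = -6/(8√7) · 3 = -9√7/28 m/s
The top is descending at 9√7/28 ≈ 0.8504 m/s.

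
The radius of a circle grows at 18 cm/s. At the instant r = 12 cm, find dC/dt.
36π cm/s

C = 2πr
dC/dt = 2π · dr/dt = 2π · 18 = 36π cm/s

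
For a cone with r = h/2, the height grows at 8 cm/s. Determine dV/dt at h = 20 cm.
800π cm³/s

V = (1/3)π(h/2)²h = πh³/12
dV/dt = πh²/4 · 8
At h = 20: dV/dt = 800π cm³/s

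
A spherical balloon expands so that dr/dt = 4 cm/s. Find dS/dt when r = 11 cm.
352π cm²/s

S = 4πr²
dS/dt = dS/dr · dr/dt = 8πr · 4
At r = 11: dS/dt = 352π cm²/s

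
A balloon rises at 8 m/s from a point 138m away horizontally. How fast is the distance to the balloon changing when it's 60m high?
80√629/629 ≈ 3.19 m/s

z² = 138² + y²
z = √(138² + 60²) = 6√629
dz/dt = y/z · dy/dt = 60/(6√629) · 8 = 80√629/629 ≈ 3.19 m/s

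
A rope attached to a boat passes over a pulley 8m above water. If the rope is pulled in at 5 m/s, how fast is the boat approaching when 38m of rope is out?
19√345/69 ≈ 5.115 m/s

rope² = x² + 8²
x = √(38² - 8²) = 2√345
dx/dt = (rope/x) · d(rope)/dt = (38/(2√345)) · (-5) = -19√345/69 m/s
The boat approaches at 19√345/69 ≈ 5.115 m/s.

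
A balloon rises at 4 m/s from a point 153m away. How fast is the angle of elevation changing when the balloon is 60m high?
0.022659 rad/s

tan(θ) = y/153
sec²(θ) · dθ/dt = (1/153) · dy/dt
dθ/dt = cos²(θ)/153 · 4 = 153/(153² + 60²) · 4
dθ/dt = 0.022659 rad/s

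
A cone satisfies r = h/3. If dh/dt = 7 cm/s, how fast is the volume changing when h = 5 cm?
175π/9 cm³/s

V = (1/3)π(h/3)²h = πh³/27
dV/dt = πh²/9 · 7
At h = 5: dV/dt = 175π/9 cm³/s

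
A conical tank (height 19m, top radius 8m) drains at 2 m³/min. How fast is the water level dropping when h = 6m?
361/(1152π) ≈ 0.09975 m/min

r/h = 8/19, so r = (8/19)h
V = (1/3)πr²h = (1/3)π((8/19)h)²h = (64/1083)πh³
dV/dh = (64/361)πh²
dh/dt = (dV/dt)/(dV/dh) = -2/((64/361)π·6²) = -361/(1152π) m/min
The level is dropping at 361/(1152π) ≈ 0.09975 m/min.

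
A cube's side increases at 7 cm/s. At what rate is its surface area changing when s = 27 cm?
2268 cm²/s

A = 6s²
dA/dt = 12s · ds/dt = 12·27·7 = 2268 cm²/s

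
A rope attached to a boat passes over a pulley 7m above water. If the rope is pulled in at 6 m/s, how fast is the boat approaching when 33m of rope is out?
99√65/130 ≈ 6.14 m/s

rope² = x² + 7²
x = √(33² - 7²) = 4√65
dx/dt = (rope/x) · d(rope)/dt = (33/(4√65)) · (-6) = -99√65/130 m/s
The boat approaches at 99√65/130 ≈ 6.14 m/s.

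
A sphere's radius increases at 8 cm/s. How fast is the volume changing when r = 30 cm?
28800π cm³/s

V = (4/3)πr³
dV/dt = dV/dr · dr/dt = 4πr² · 8
At r = 30: dV/dt = 28800π cm³/s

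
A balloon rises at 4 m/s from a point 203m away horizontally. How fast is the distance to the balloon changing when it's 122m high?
488√56093/56093 ≈ 2.06 m/s

z² = 203² + y²
z = √(203² + 122²) = √56093
dz/dt = y/z · dy/dt = 122/√56093 · 4 = 488√56093/56093 ≈ 2.06 m/s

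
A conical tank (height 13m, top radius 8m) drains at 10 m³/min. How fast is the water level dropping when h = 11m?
845/(3872π) ≈ 0.06947 m/min

r/h = 8/13, so r = (8/13)h
V = (1/3)πr²h = (1/3)π((8/13)h)²h = (64/507)πh³
dV/dh = (64/169)πh²
dh/dt = (dV/dt)/(dV/dh) = -10/((64/169)π·11²) = -845/(3872π) m/min
The level is dropping at 845/(3872π) ≈ 0.06947 m/min.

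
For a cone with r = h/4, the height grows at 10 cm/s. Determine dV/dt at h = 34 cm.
1445π/2 cm³/s

V = (1/3)π(h/4)²h = πh³/48
dV/dt = πh²/16 · 10
At h = 34: dV/dt = 1445π/2 cm³/s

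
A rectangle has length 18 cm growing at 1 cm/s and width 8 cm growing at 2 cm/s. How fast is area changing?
44 cm²/s

A = lw
dA/dt = w·dl/dt + l·dw/dt = 8·1 + 18·2 = 44 cm²/s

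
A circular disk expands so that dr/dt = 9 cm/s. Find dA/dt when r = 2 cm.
36π cm²/s

A = πr²
dA/dt = 2πr · dr/dt = 2π(2)(9) = 36π cm²/s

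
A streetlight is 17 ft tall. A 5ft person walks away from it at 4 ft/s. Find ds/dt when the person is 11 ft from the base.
5/3 ft/s

By similar triangles: 17/(x+s) = 5/s
Solving: s = 5x/12
ds/dt = 5/12 · dx/dt = 5/12 · 4 = 5/3 ft/s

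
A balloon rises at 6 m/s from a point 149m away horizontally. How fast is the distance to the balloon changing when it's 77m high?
231√28130/14065 ≈ 2.755 m/s

z² = 149² + y²
z = √(149² + 77²) = √28130
dz/dt = y/z · dy/dt = 77/√28130 · 6 = 231√28130/14065 ≈ 2.755 m/s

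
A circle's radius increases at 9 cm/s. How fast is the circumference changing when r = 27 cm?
18π cm/s

C = 2πr
dC/dt = 2π · dr/dt = 2π · 9 = 18π cm/s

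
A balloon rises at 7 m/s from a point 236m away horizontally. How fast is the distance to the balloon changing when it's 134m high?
469√18413/18413 ≈ 3.456 m/s

z² = 236² + y²
z = √(236² + 134²) = 2√18413
dz/dt = y/z · dy/dt = 134/(2√18413) · 7 = 469√18413/18413 ≈ 3.456 m/s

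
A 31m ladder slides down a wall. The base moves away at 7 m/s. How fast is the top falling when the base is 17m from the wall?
17√42/24 ≈ 4.591 m/s

x² + y² = 31²
2x·dx/dt + 2y·dy/dt = 0
dy/dt = -x/y · dx/dt = -17/(4√42) · 7 = -17√42/24 m/s
The top is descending at 17√42/24 ≈ 4.591 m/s.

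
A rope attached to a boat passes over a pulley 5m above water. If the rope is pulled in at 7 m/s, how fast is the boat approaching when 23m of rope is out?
23√14/12 ≈ 7.172 m/s

rope² = x² + 5²
x = √(23² - 5²) = 6√14
dx/dt = (rope/x) · d(rope)/dt = (23/(6√14)) · (-7) = -23√14/12 m/s
The boat approaches at 23√14/12 ≈ 7.172 m/s.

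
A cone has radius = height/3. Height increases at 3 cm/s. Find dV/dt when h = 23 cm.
529π/3 cm³/s

V = (1/3)π(h/3)²h = πh³/27
dV/dt = πh²/9 · 3
At h = 23: dV/dt = 529π/3 cm³/s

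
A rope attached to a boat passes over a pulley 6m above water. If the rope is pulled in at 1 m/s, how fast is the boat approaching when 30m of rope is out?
5√6/12 ≈ 1.021 m/s

rope² = x² + 6²
x = √(30² - 6²) = 12√6
dx/dt = (rope/x) · d(rope)/dt = (30/(12√6)) · (-1) = -5√6/12 m/s
The boat approaches at 5√6/12 ≈ 1.021 m/s.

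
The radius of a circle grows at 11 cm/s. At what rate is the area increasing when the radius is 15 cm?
330π cm²/s

A = πr²
dA/dt = 2πr · dr/dt = 2π(15)(11) = 330π cm²/s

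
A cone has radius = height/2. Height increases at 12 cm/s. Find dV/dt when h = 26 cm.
2028π cm³/s

V = (1/3)π(h/2)²h = πh³/12
dV/dt = πh²/4 · 12
At h = 26: dV/dt = 2028π cm³/s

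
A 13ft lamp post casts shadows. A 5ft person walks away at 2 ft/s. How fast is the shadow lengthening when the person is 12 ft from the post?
5/4 ft/s

By similar triangles: 13/(x+s) = 5/s
Solving: s = 5x/8
ds/dt = 5/8 · dx/dt = 5/8 · 2 = 5/4 ft/s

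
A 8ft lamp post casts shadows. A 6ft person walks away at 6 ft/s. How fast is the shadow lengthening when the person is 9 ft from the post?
18 ft/s

By similar triangles: 8/(x+s) = 6/s
Solving: s = 6x/2
ds/dt = 6/2 · dx/dt = 3 · 6 = 18 ft/s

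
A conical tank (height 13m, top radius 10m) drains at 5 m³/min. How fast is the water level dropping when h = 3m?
169/(180π) ≈ 0.2989 m/min

r/h = 10/13, so r = (10/13)h
V = (1/3)πr²h = (1/3)π((10/13)h)²h = (100/507)πh³
dV/dh = (100/169)πh²
dh/dt = (dV/dt)/(dV/dh) = -5/((100/169)π·3²) = -169/(180π) m/min
The level is dropping at 169/(180π) ≈ 0.2989 m/min.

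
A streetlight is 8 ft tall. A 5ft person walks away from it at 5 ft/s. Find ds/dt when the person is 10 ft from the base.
25/3 ft/s

By similar triangles: 8/(x+s) = 5/s
Solving: s = 5x/3
ds/dt = 5/3 · dx/dt = 5/3 · 5 = 25/3 ft/s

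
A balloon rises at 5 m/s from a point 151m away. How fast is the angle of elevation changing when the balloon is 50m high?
0.029841 rad/s

tan(θ) = y/151
sec²(θ) · dθ/dt = (1/151) · dy/dt
dθ/dt = cos²(θ)/151 · 5 = 151/(151² + 50²) · 5
dθ/dt = 0.029841 rad/s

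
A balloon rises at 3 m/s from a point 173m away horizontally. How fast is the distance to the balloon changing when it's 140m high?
420√49529/49529 ≈ 1.887 m/s

z² = 173² + y²
z = √(173² + 140²) = √49529
dz/dt = y/z · dy/dt = 140/√49529 · 3 = 420√49529/49529 ≈ 1.887 m/s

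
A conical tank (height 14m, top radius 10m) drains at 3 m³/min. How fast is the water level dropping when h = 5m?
147/(625π) ≈ 0.07487 m/min

r/h = 10/14, so r = (5/7)h
V = (1/3)πr²h = (1/3)π((5/7)h)²h = (25/147)πh³
dV/dh = (25/49)πh²
dh/dt = (dV/dt)/(dV/dh) = -3/((25/49)π·5²) = -147/(625π) m/min
The level is dropping at 147/(625π) ≈ 0.07487 m/min.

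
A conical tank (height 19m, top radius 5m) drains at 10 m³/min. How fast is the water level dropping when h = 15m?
722/(1125π) ≈ 0.2043 m/min

r/h = 5/19, so r = (5/19)h
V = (1/3)πr²h = (1/3)π((5/19)h)²h = (25/1083)πh³
dV/dh = (25/361)πh²
dh/dt = (dV/dt)/(dV/dh) = -10/((25/361)π·15²) = -722/(1125π) m/min
The level is dropping at 722/(1125π) ≈ 0.2043 m/min.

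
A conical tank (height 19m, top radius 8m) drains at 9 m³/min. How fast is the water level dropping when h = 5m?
3249/(1600π) ≈ 0.6464 m/min

r/h = 8/19, so r = (8/19)h
V = (1/3)πr²h = (1/3)π((8/19)h)²h = (64/1083)πh³
dV/dh = (64/361)πh²
dh/dt = (dV/dt)/(dV/dh) = -9/((64/361)π·5²) = -3249/(1600π) m/min
The level is dropping at 3249/(1600π) ≈ 0.6464 m/min.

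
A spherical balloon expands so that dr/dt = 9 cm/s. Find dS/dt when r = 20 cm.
1440π cm²/s

S = 4πr²
dS/dt = dS/dr · dr/dt = 8πr · 9
At r = 20: dS/dt = 1440π cm²/s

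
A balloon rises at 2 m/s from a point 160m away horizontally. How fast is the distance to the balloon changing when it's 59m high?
118√29081/29081 ≈ 0.692 m/s

z² = 160² + y²
z = √(160² + 59²) = √29081
dz/dt = y/z · dy/dt = 59/√29081 · 2 = 118√29081/29081 ≈ 0.692 m/s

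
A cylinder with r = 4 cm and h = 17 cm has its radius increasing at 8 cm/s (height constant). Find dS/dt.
400π cm²/s

S = 2πrh + 2πr² (lateral + bases)
dS/dt = (2πh + 4πr)·dr/dt = (2π·17 + 4π·4)·8
= 400π cm²/s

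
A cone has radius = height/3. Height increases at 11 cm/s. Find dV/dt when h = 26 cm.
7436π/9 cm³/s

V = (1/3)π(h/3)²h = πh³/27
dV/dt = πh²/9 · 11
At h = 26: dV/dt = 7436π/9 cm³/s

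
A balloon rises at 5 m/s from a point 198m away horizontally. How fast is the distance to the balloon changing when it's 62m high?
155√10762/10762 ≈ 1.494 m/s

z² = 198² + y²
z = √(198² + 62²) = 2√10762
dz/dt = y/z · dy/dt = 62/(2√10762) · 5 = 155√10762/10762 ≈ 1.494 m/s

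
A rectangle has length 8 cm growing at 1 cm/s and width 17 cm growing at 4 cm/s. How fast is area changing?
49 cm²/s

A = lw
dA/dt = w·dl/dt + l·dw/dt = 17·1 + 8·4 = 49 cm²/s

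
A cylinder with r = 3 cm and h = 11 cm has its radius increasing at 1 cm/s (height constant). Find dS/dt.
34π cm²/s

S = 2πrh + 2πr² (lateral + bases)
dS/dt = (2πh + 4πr)·dr/dt = (2π·11 + 4π·3)·1
= 34π cm²/s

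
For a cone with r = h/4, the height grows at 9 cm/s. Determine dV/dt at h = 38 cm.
3249π/4 cm³/s

V = (1/3)π(h/4)²h = πh³/48
dV/dt = πh²/16 · 9
At h = 38: dV/dt = 3249π/4 cm³/s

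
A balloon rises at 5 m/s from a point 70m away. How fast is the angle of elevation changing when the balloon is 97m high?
0.02446 rad/s

tan(θ) = y/70
sec²(θ) · dθ/dt = (1/70) · dy/dt
dθ/dt = cos²(θ)/70 · 5 = 70/(70² + 97²) · 5
dθ/dt = 0.02446 rad/s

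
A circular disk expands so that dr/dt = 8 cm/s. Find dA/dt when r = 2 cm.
32π cm²/s

A = πr²
dA/dt = 2πr · dr/dt = 2π(2)(8) = 32π cm²/s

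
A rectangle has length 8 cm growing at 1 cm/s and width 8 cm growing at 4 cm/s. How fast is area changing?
40 cm²/s

A = lw
dA/dt = w·dl/dt + l·dw/dt = 8·1 + 8·4 = 40 cm²/s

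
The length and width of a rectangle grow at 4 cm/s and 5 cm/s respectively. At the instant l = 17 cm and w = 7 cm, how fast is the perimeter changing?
18 cm/s

P = 2(l + w)
dP/dt = 2(dl/dt + dw/dt) = 2(4 + 5) = 18 cm/s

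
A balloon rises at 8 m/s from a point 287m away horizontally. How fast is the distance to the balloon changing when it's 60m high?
480√85969/85969 ≈ 1.637 m/s

z² = 287² + y²
z = √(287² + 60²) = √85969
dz/dt = y/z · dy/dt = 60/√85969 · 8 = 480√85969/85969 ≈ 1.637 m/s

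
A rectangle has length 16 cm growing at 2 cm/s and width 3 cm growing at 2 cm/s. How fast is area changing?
38 cm²/s

A = lw
dA/dt = w·dl/dt + l·dw/dt = 3·2 + 16·2 = 38 cm²/s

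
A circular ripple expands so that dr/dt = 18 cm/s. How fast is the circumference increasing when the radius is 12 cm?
36π cm/s

C = 2πr
dC/dt = 2π · dr/dt = 2π · 18 = 36π cm/s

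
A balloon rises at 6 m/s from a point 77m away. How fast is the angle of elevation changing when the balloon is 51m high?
0.054162 rad/s

tan(θ) = y/77
sec²(θ) · dθ/dt = (1/77) · dy/dt
dθ/dt = cos²(θ)/77 · 6 = 77/(77² + 51²) · 6
dθ/dt = 0.054162 rad/s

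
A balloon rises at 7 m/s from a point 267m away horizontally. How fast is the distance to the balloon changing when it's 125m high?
875√86914/86914 ≈ 2.968 m/s

z² = 267² + y²
z = √(267² + 125²) = √86914
dz/dt = y/z · dy/dt = 125/√86914 · 7 = 875√86914/86914 ≈ 2.968 m/s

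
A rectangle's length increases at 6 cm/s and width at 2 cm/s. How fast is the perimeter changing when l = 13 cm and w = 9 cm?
16 cm/s

P = 2(l + w)
dP/dt = 2(dl/dt + dw/dt) = 2(6 + 2) = 16 cm/s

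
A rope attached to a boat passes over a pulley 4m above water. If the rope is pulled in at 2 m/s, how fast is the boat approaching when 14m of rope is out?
14√5/15 ≈ 2.087 m/s

rope² = x² + 4²
x = √(14² - 4²) = 6√5
dx/dt = (rope/x) · d(rope)/dt = (14/(6√5)) · (-2) = -14√5/15 m/s
The boat approaches at 14√5/15 ≈ 2.087 m/s.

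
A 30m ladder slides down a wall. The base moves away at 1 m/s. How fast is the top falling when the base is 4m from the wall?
2√221/221 ≈ 0.1345 m/s

x² + y² = 30²
2x·dx/dt + 2y·dy/dt = 0
dy/dt = -x/y · dx/dt = -4/(2√221) · 1 = -2√221/221 m/s
The top is descending at 2√221/221 ≈ 0.1345 m/s.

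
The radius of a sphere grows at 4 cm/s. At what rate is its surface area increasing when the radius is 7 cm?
224π cm²/s

S = 4πr²
dS/dt = dS/dr · dr/dt = 8πr · 4
At r = 7: dS/dt = 224π cm²/s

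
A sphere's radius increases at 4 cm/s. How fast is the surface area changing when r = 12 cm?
384π cm²/s

S = 4πr²
dS/dt = dS/dr · dr/dt = 8πr · 4
At r = 12: dS/dt = 384π cm²/s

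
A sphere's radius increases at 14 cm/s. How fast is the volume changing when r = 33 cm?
60984π cm³/s

V = (4/3)πr³
dV/dt = dV/dr · dr/dt = 4πr² · 14
At r = 33: dV/dt = 60984π cm³/s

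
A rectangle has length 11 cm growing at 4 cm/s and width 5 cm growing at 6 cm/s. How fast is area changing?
86 cm²/s

A = lw
dA/dt = w·dl/dt + l·dw/dt = 5·4 + 11·6 = 86 cm²/s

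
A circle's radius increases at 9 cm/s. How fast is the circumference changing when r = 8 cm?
18π cm/s

C = 2πr
dC/dt = 2π · dr/dt = 2π · 9 = 18π cm/s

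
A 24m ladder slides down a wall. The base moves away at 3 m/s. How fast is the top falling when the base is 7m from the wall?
21√527/527 ≈ 0.9148 m/s

x² + y² = 24²
2x·dx/dt + 2y·dy/dt = 0
dy/dt = -x/y · dx/dt = -7/√527 · 3 = -21√527/527 m/s
The top is descending at 21√527/527 ≈ 0.9148 m/s.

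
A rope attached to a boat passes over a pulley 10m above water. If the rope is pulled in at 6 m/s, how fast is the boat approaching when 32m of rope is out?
32√231/77 ≈ 6.316 m/s

rope² = x² + 10²
x = √(32² - 10²) = 2√231
dx/dt = (rope/x) · d(rope)/dt = (32/(2√231)) · (-6) = -32√231/77 m/s
The boat approaches at 32√231/77 ≈ 6.316 m/s.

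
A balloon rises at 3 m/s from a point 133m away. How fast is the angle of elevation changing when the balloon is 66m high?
0.018099 rad/s

tan(θ) = y/133
sec²(θ) · dθ/dt = (1/133) · dy/dt
dθ/dt = cos²(θ)/133 · 3 = 133/(133² + 66²) · 3
dθ/dt = 0.018099 rad/s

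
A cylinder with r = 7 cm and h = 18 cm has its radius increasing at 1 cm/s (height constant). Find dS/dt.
64π cm²/s

S = 2πrh + 2πr² (lateral + bases)
dS/dt = (2πh + 4πr)·dr/dt = (2π·18 + 4π·7)·1
= 64π cm²/s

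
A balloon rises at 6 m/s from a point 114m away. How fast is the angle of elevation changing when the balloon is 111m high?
0.027017 rad/s

tan(θ) = y/114
sec²(θ) · dθ/dt = (1/114) · dy/dt
dθ/dt = cos²(θ)/114 · 6 = 114/(114² + 111²) · 6
dθ/dt = 0.027017 rad/s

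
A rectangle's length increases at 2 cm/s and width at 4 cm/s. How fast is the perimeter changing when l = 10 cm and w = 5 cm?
12 cm/s

P = 2(l + w)
dP/dt = 2(dl/dt + dw/dt) = 2(2 + 4) = 12 cm/s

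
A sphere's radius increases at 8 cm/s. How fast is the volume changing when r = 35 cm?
39200π cm³/s

V = (4/3)πr³
dV/dt = dV/dr · dr/dt = 4πr² · 8
At r = 35: dV/dt = 39200π cm³/s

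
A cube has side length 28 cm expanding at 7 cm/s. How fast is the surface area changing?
2352 cm²/s

A = 6s²
dA/dt = 12s · ds/dt = 12·28·7 = 2352 cm²/s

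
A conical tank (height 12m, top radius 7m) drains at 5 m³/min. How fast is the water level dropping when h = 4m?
45/(49π) ≈ 0.2923 m/min

r/h = 7/12, so r = (7/12)h
V = (1/3)πr²h = (1/3)π((7/12)h)²h = (49/432)πh³
dV/dh = (49/144)πh²
dh/dt = (dV/dt)/(dV/dh) = -5/((49/144)π·4²) = -45/(49π) m/min
The level is dropping at 45/(49π) ≈ 0.2923 m/min.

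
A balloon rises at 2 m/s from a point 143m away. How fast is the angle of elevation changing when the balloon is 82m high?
0.010525 rad/s

tan(θ) = y/143
sec²(θ) · dθ/dt = (1/143) · dy/dt
dθ/dt = cos²(θ)/143 · 2 = 143/(143² + 82²) · 2
dθ/dt = 0.010525 rad/s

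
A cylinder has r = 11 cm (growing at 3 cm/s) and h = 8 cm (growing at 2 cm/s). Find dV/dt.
770π cm³/s

V = πr²h
dV/dt = 2πrh·dr/dt + πr²·dh/dt
= 2π(11)(8)(3) + π(11)²(2)
= 770π cm³/s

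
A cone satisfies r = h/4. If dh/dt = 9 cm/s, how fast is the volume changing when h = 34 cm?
2601π/4 cm³/s

V = (1/3)π(h/4)²h = πh³/48
dV/dt = πh²/16 · 9
At h = 34: dV/dt = 2601π/4 cm³/s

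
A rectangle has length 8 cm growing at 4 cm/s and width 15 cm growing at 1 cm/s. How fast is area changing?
68 cm²/s

A = lw
dA/dt = w·dl/dt + l·dw/dt = 15·4 + 8·1 = 68 cm²/s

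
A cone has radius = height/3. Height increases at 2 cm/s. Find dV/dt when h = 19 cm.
722π/9 cm³/s

V = (1/3)π(h/3)²h = πh³/27
dV/dt = πh²/9 · 2
At h = 19: dV/dt = 722π/9 cm³/s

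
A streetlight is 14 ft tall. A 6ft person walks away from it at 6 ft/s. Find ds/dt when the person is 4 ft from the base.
9/2 ft/s

By similar triangles: 14/(x+s) = 6/s
Solving: s = 6x/8
ds/dt = 6/8 · dx/dt = 3/4 · 6 = 9/2 ft/s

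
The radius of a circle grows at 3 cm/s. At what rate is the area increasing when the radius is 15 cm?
90π cm²/s

A = πr²
dA/dt = 2πr · dr/dt = 2π(15)(3) = 90π cm²/s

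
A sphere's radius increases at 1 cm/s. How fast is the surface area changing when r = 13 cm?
104π cm²/s

S = 4πr²
dS/dt = dS/dr · dr/dt = 8πr · 1
At r = 13: dS/dt = 104π cm²/s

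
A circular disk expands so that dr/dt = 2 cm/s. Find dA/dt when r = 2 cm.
8π cm²/s

A = πr²
dA/dt = 2πr · dr/dt = 2π(2)(2) = 8π cm²/s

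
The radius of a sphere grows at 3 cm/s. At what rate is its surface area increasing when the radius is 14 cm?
336π cm²/s

S = 4πr²
dS/dt = dS/dr · dr/dt = 8πr · 3
At r = 14: dS/dt = 336π cm²/s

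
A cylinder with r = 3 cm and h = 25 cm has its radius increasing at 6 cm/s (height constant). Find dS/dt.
372π cm²/s

S = 2πrh + 2πr² (lateral + bases)
dS/dt = (2πh + 4πr)·dr/dt = (2π·25 + 4π·3)·6
= 372π cm²/s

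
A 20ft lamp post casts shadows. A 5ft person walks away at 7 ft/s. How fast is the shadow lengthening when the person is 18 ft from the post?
7/3 ft/s

By similar triangles: 20/(x+s) = 5/s
Solving: s = 5x/15
ds/dt = 5/15 · dx/dt = 1/3 · 7 = 7/3 ft/s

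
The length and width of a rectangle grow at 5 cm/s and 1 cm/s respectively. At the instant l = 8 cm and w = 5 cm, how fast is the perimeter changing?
12 cm/s

P = 2(l + w)
dP/dt = 2(dl/dt + dw/dt) = 2(5 + 1) = 12 cm/s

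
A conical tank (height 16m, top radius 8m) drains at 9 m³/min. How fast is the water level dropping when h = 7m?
36/(49π) ≈ 0.2339 m/min

r/h = 8/16, so r = (1/2)h
V = (1/3)πr²h = (1/3)π((1/2)h)²h = (1/12)πh³
dV/dh = (1/4)πh²
dh/dt = (dV/dt)/(dV/dh) = -9/((1/4)π·7²) = -36/(49π) m/min
The level is dropping at 36/(49π) ≈ 0.2339 m/min.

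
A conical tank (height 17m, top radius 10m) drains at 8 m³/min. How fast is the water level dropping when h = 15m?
578/(5625π) ≈ 0.03271 m/min

r/h = 10/17, so r = (10/17)h
V = (1/3)πr²h = (1/3)π((10/17)h)²h = (100/867)πh³
dV/dh = (100/289)πh²
dh/dt = (dV/dt)/(dV/dh) = -8/((100/289)π·15²) = -578/(5625π) m/min
The level is dropping at 578/(5625π) ≈ 0.03271 m/min.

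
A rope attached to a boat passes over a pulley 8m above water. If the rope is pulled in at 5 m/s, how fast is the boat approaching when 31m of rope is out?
155√897/897 ≈ 5.175 m/s

rope² = x² + 8²
x = √(31² - 8²) = √897
dx/dt = (rope/x) · d(rope)/dt = (31/√897) · (-5) = -155√897/897 m/s
The boat approaches at 155√897/897 ≈ 5.175 m/s.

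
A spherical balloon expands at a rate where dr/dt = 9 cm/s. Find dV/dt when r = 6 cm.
1296π cm³/s

V = (4/3)πr³
dV/dt = dV/dr · dr/dt = 4πr² · 9
At r = 6: dV/dt = 1296π cm³/s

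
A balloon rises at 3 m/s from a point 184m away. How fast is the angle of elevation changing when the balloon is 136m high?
0.010544 rad/s

tan(θ) = y/184
sec²(θ) · dθ/dt = (1/184) · dy/dt
dθ/dt = cos²(θ)/184 · 3 = 184/(184² + 136²) · 3
dθ/dt = 0.010544 rad/s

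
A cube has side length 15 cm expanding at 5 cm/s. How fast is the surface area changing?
900 cm²/s

A = 6s²
dA/dt = 12s · ds/dt = 12·15·5 = 900 cm²/s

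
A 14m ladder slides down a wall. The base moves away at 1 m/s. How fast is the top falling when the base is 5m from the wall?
5√19/57 ≈ 0.3824 m/s

x² + y² = 14²
2x·dx/dt + 2y·dy/dt = 0
dy/dt = -x/y · dx/dt = -5/(3√19) · 1 = -5√19/57 m/s
The top is descending at 5√19/57 ≈ 0.3824 m/s.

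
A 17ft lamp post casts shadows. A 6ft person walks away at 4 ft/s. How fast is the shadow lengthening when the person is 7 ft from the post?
24/11 ft/s

By similar triangles: 17/(x+s) = 6/s
Solving: s = 6x/11
ds/dt = 6/11 · dx/dt = 6/11 · 4 = 24/11 ft/s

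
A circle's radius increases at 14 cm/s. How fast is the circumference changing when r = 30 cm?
28π cm/s

C = 2πr
dC/dt = 2π · dr/dt = 2π · 14 = 28π cm/s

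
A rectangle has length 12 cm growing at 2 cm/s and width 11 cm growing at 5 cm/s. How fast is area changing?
82 cm²/s

A = lw
dA/dt = w·dl/dt + l·dw/dt = 11·2 + 12·5 = 82 cm²/s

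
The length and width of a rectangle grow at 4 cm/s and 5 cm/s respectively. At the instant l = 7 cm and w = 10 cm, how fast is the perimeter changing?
18 cm/s

P = 2(l + w)
dP/dt = 2(dl/dt + dw/dt) = 2(4 + 5) = 18 cm/s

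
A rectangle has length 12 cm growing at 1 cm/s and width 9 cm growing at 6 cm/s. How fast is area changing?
81 cm²/s

A = lw
dA/dt = w·dl/dt + l·dw/dt = 9·1 + 12·6 = 81 cm²/s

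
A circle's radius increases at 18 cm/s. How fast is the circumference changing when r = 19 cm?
36π cm/s

C = 2πr
dC/dt = 2π · dr/dt = 2π · 18 = 36π cm/s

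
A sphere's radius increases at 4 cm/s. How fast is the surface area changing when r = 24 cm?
768π cm²/s

S = 4πr²
dS/dt = dS/dr · dr/dt = 8πr · 4
At r = 24: dS/dt = 768π cm²/s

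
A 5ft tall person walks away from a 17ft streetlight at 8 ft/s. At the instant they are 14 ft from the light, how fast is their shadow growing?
10/3 ft/s

By similar triangles: 17/(x+s) = 5/s
Solving: s = 5x/12
ds/dt = 5/12 · dx/dt = 5/12 · 8 = 10/3 ft/s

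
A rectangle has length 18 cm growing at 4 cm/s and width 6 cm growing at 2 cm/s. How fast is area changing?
60 cm²/s

A = lw
dA/dt = w·dl/dt + l·dw/dt = 6·4 + 18·2 = 60 cm²/s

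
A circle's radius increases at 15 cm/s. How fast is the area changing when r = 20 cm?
600π cm²/s

A = πr²
dA/dt = 2πr · dr/dt = 2π(20)(15) = 600π cm²/s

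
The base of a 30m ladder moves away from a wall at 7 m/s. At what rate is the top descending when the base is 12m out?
2√21/3 ≈ 3.055 m/s

x² + y² = 30²
2x·dx/dt + 2y·dy/dt = 0
dy/dt = -x/y · dx/dt = -12/(6√21) · 7 = -2√21/3 m/s
The top is descending at 2√21/3 ≈ 3.055 m/s.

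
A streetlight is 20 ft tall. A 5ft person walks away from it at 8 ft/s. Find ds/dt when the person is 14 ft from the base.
8/3 ft/s

By similar triangles: 20/(x+s) = 5/s
Solving: s = 5x/15
ds/dt = 5/15 · dx/dt = 1/3 · 8 = 8/3 ft/s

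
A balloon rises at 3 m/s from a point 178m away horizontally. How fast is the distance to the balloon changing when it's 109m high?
327√43565/43565 ≈ 1.567 m/s

z² = 178² + y²
z = √(178² + 109²) = √43565
dz/dt = y/z · dy/dt = 109/√43565 · 3 = 327√43565/43565 ≈ 1.567 m/s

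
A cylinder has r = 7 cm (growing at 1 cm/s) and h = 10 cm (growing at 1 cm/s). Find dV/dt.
189π cm³/s

V = πr²h
dV/dt = 2πrh·dr/dt + πr²·dh/dt
= 2π(7)(10)(1) + π(7)²(1)
= 189π cm³/s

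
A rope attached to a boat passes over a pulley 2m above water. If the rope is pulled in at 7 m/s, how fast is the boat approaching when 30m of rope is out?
15√14/8 ≈ 7.016 m/s

rope² = x² + 2²
x = √(30² - 2²) = 8√14
dx/dt = (rope/x) · d(rope)/dt = (30/(8√14)) · (-7) = -15√14/8 m/s
The boat approaches at 15√14/8 ≈ 7.016 m/s.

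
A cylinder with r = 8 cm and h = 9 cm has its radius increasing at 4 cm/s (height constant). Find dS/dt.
200π cm²/s

S = 2πrh + 2πr² (lateral + bases)
dS/dt = (2πh + 4πr)·dr/dt = (2π·9 + 4π·8)·4
= 200π cm²/s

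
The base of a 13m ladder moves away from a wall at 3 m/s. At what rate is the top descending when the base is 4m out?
4√17/17 ≈ 0.9701 m/s

x² + y² = 13²
2x·dx/dt + 2y·dy/dt = 0
dy/dt = -x/y · dx/dt = -4/(3√17) · 3 = -4√17/17 m/s
The top is descending at 4√17/17 ≈ 0.9701 m/s.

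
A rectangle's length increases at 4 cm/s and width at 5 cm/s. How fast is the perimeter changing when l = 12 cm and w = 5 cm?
18 cm/s

P = 2(l + w)
dP/dt = 2(dl/dt + dw/dt) = 2(4 + 5) = 18 cm/s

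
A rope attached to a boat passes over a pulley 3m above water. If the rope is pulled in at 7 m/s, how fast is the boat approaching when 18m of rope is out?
6√35/5 ≈ 7.099 m/s

rope² = x² + 3²
x = √(18² - 3²) = 3√35
dx/dt = (rope/x) · d(rope)/dt = (18/(3√35)) · (-7) = -6√35/5 m/s
The boat approaches at 6√35/5 ≈ 7.099 m/s.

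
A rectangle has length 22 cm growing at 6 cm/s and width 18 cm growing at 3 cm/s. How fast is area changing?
174 cm²/s

A = lw
dA/dt = w·dl/dt + l·dw/dt = 18·6 + 22·3 = 174 cm²/s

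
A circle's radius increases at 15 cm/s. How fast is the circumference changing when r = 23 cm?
30π cm/s

C = 2πr
dC/dt = 2π · dr/dt = 2π · 15 = 30π cm/s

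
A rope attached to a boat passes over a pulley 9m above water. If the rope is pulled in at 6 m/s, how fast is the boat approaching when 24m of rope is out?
48√55/55 ≈ 6.472 m/s

rope² = x² + 9²
x = √(24² - 9²) = 3√55
dx/dt = (rope/x) · d(rope)/dt = (24/(3√55)) · (-6) = -48√55/55 m/s
The boat approaches at 48√55/55 ≈ 6.472 m/s.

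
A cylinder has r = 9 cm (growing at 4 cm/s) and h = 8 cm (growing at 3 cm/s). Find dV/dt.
819π cm³/s

V = πr²h
dV/dt = 2πrh·dr/dt + πr²·dh/dt
= 2π(9)(8)(4) + π(9)²(3)
= 819π cm³/s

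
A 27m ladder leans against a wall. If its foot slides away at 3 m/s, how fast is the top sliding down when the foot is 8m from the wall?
24√665/665 ≈ 0.9307 m/s

x² + y² = 27²
2x·dx/dt + 2y·dy/dt = 0
dy/dt = -x/y · dx/dt = -8/√665 · 3 = -24√665/665 m/s
The top is descending at 24√665/665 ≈ 0.9307 m/s.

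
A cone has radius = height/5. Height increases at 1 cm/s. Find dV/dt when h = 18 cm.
324π/25 cm³/s

V = (1/3)π(h/5)²h = πh³/75
dV/dt = πh²/25 · 1
At h = 18: dV/dt = 324π/25 cm³/s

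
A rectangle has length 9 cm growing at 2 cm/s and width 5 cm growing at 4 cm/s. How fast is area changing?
46 cm²/s

A = lw
dA/dt = w·dl/dt + l·dw/dt = 5·2 + 9·4 = 46 cm²/s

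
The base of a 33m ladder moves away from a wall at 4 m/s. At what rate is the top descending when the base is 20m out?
80√689/689 ≈ 3.048 m/s

x² + y² = 33²
2x·dx/dt + 2y·dy/dt = 0
dy/dt = -x/y · dx/dt = -20/√689 · 4 = -80√689/689 m/s
The top is descending at 80√689/689 ≈ 3.048 m/s.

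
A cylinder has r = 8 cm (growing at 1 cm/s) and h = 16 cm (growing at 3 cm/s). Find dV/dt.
448π cm³/s

V = πr²h
dV/dt = 2πrh·dr/dt + πr²·dh/dt
= 2π(8)(16)(1) + π(8)²(3)
= 448π cm³/s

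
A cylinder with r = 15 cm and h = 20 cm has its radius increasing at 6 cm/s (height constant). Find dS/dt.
600π cm²/s

S = 2πrh + 2πr² (lateral + bases)
dS/dt = (2πh + 4πr)·dr/dt = (2π·20 + 4π·15)·6
= 600π cm²/s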